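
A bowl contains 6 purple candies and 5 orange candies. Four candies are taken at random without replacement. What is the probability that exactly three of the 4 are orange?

One ordering (orange drawn first) has probability 5/11 × 4/10 × 3/9 × 6/8 = 360/7920 = 1/22.
There are C(4,3) = 4 such orderings, each equally likely, so P = 4 × 1/22 = 2/11.

2/11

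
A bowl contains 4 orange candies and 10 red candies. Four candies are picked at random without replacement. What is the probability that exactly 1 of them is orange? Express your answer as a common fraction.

480/1001

One ordering (orange drawn first) has probability 4/14 × 10/13 × 9/12 × 8/11 = 2880/24024 = 120/1001.
There are C(4,1) = 4 such orderings, each equally likely, so P = 4 × 120/1001 = 480/1001.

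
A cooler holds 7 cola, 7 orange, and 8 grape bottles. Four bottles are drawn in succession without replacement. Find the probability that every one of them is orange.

1/209

P(all orange) = 7/22 × 6/21 × 5/20 × 4/19 = 840/175560 = 1/209.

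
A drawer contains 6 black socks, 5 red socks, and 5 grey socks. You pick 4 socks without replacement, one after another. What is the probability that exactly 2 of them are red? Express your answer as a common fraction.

One ordering (red drawn first) has probability 5/16 × 4/15 × 11/14 × 10/13 = 2200/43680 = 55/1092.
There are C(4,2) = 6 such orderings, each equally likely, so P = 6 × 55/1092 = 55/182.

55/182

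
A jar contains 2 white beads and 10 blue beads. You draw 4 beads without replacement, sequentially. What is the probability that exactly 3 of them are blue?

16/33

One ordering (blue drawn first) has probability 10/12 × 9/11 × 8/10 × 2/9 = 1440/11880 = 4/33.
There are C(4,3) = 4 such orderings, each equally likely, so P = 4 × 4/33 = 16/33.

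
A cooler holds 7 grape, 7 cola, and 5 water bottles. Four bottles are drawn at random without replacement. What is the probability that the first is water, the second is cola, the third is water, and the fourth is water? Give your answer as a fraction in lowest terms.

Each draw changes the counts, so multiply the conditional probabilities along the sequence:
P = 5/19 × 7/18 × 4/17 × 3/16 = 420/93024 = 35/7752.

35/7752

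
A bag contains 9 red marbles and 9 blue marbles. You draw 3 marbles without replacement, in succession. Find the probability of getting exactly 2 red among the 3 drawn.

27/68

One ordering (red drawn first) has probability 9/18 × 8/17 × 9/16 = 648/4896 = 9/68.
There are C(3,2) = 3 such orderings, each equally likely, so P = 3 × 9/68 = 27/68.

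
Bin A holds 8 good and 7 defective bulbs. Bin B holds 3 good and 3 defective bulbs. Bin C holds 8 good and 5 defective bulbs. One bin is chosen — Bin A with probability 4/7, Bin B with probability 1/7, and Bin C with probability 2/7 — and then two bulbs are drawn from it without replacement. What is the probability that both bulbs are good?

From Bin A: P(both good) = (8/15)(7/14) = 4/15.
From Bin B: P(both good) = (3/6)(2/5) = 1/5.
From Bin C: P(both good) = (8/13)(7/12) = 14/39.
Total probability = (4/7)(4/15) + (1/7)(1/5) + (2/7)(14/39) = 129/455.

129/455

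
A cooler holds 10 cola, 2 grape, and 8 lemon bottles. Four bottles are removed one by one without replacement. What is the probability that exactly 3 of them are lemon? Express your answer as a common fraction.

One ordering (lemon drawn first) has probability 8/20 × 7/19 × 6/18 × 12/17 = 4032/116280 = 56/1615.
There are C(4,3) = 4 such orderings, each equally likely, so P = 4 × 56/1615 = 224/1615.

224/1615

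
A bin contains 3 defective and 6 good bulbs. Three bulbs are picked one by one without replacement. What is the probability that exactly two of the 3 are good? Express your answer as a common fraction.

15/28

One ordering (good drawn first) has probability 6/9 × 5/8 × 3/7 = 90/504 = 5/28.
There are C(3,2) = 3 such orderings, each equally likely, so P = 3 × 5/28 = 15/28.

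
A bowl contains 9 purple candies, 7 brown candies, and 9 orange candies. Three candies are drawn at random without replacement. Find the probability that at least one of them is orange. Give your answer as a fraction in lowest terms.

P(no orange) = 16/25 × 15/24 × 14/23 = 3360/13800 = 28/115.
P(at least one) = 1 − 28/115 = 87/115.

87/115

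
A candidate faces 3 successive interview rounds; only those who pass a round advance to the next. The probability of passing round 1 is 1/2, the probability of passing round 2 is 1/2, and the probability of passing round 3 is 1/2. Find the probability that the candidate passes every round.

1/8

Multiplying along the chain,
P = 1/2 × 1/2 × 1/2 = 1/8.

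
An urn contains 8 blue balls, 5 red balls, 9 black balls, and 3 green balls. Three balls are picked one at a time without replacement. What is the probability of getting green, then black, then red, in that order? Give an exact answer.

9/920

Multiply the probability of each draw given the previous ones:
P = 3/25 × 9/24 × 5/23 = 135/13800 = 9/920.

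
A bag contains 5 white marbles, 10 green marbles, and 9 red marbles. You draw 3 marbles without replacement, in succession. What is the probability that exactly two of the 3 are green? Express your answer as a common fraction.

One ordering (green drawn first) has probability 10/24 × 9/23 × 14/22 = 1260/12144 = 105/1012.
There are C(3,2) = 3 such orderings, each equally likely, so P = 3 × 105/1012 = 315/1012.

315/1012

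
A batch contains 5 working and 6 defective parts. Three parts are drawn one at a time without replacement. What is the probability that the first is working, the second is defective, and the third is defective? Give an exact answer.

5/33

Chain rule:
P = 5/11 × 6/10 × 5/9 = 150/990 = 5/33.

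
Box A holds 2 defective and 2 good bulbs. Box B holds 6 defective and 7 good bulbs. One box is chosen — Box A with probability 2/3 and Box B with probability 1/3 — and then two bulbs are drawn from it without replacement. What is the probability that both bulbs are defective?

41/234

From Box A: P(both defective) = (2/4)(1/3) = 1/6.
From Box B: P(both defective) = (6/13)(5/12) = 5/26.
Total probability = (2/3)(1/6) + (1/3)(5/26) = 41/234.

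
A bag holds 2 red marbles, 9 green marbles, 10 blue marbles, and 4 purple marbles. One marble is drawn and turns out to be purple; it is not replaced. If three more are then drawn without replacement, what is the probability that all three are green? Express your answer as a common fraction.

21/506

With the first marble removed, 9 green remain out of 24.
P = 9/24 × 8/23 × 7/22 = 504/12144 = 21/506.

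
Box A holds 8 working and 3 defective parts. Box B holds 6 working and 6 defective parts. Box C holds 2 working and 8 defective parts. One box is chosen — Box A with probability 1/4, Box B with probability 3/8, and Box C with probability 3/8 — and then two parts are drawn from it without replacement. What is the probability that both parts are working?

53/240

From Box A: P(both working) = (8/11)(7/10) = 28/55.
From Box B: P(both working) = (6/12)(5/11) = 5/22.
From Box C: P(both working) = (2/10)(1/9) = 1/45.
Total probability = (1/4)(28/55) + (3/8)(5/22) + (3/8)(1/45) = 53/240.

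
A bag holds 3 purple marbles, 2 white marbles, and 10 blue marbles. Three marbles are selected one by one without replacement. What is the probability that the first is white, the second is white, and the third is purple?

1/455

Multiply the probability of each draw given the previous ones:
P = 2/15 × 1/14 × 3/13 = 6/2730 = 1/455.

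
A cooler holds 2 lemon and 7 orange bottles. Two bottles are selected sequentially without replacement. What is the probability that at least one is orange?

35/36

P(no orange) = 2/9 × 1/8 = 2/72 = 1/36.
P(at least one) = 1 − 1/36 = 35/36.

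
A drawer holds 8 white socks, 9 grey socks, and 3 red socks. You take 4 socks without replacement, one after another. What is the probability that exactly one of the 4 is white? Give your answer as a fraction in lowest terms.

One ordering (white drawn first) has probability 8/20 × 12/19 × 11/18 × 10/17 = 10560/116280 = 88/969.
There are C(4,1) = 4 such orderings, each equally likely, so P = 4 × 88/969 = 352/969.

352/969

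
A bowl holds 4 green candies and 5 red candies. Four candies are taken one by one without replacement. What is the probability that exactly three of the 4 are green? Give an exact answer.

One ordering (green drawn first) has probability 4/9 × 3/8 × 2/7 × 5/6 = 120/3024 = 5/126.
There are C(4,3) = 4 such orderings, each equally likely, so P = 4 × 5/126 = 10/63.

10/63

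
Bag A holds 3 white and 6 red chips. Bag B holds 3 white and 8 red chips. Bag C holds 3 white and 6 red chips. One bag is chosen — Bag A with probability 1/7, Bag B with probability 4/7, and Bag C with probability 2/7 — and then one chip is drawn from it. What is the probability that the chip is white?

23/77

From Bag A: P(white) = 3/9.
From Bag B: P(white) = 3/11.
From Bag C: P(white) = 3/9.
Total probability = (1/7)(3/9) + (4/7)(3/11) + (2/7)(3/9) = 23/77.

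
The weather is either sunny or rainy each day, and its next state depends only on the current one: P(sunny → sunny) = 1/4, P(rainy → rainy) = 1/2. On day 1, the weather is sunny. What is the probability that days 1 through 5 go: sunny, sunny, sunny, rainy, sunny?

Day 1 is given. For each transition, use the conditional probability from the current state:
P(sunny | sunny) = 1/4; P(sunny | sunny) = 1/4; P(rainy | sunny) = 3/4; P(sunny | rainy) = 1/2.
P = 1/4 × 1/4 × 3/4 × 1/2 = 3/128.

3/128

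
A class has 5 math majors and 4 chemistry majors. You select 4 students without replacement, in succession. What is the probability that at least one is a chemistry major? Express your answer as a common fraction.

121/126

P(no chemistry majors) = 5/9 × 4/8 × 3/7 × 2/6 = 120/3024 = 5/126.
P(at least one) = 1 − 5/126 = 121/126.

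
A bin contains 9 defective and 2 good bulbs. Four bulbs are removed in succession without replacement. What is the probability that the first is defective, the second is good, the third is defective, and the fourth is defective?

Each draw changes the counts, so multiply the conditional probabilities along the sequence:
P = 9/11 × 2/10 × 8/9 × 7/8 = 1008/7920 = 7/55.

7/55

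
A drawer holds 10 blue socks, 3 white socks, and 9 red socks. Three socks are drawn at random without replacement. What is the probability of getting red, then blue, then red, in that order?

6/77

Chain rule:
P = 9/22 × 10/21 × 8/20 = 720/9240 = 6/77.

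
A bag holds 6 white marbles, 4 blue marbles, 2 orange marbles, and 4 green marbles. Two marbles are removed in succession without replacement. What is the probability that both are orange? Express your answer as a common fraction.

1/120

P(all orange) = 2/16 × 1/15 = 2/240 = 1/120.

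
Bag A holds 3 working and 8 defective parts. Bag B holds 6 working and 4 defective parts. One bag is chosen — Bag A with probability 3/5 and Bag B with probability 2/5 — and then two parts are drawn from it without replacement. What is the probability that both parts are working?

137/825

From Bag A: P(both working) = (3/11)(2/10) = 3/55.
From Bag B: P(both working) = (6/10)(5/9) = 1/3.
Total probability = (3/5)(3/55) + (2/5)(1/3) = 137/825.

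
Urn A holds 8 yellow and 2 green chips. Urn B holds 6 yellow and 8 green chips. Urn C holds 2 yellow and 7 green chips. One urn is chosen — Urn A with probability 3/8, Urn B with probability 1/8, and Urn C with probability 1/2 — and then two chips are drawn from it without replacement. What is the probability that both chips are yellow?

4387/16380

From Urn A: P(both yellow) = (8/10)(7/9) = 28/45.
From Urn B: P(both yellow) = (6/14)(5/13) = 15/91.
From Urn C: P(both yellow) = (2/9)(1/8) = 1/36.
Total probability = (3/8)(28/45) + (1/8)(15/91) + (1/2)(1/36) = 4387/16380.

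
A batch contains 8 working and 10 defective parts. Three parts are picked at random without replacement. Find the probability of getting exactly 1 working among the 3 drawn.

15/34

One ordering (working drawn first) has probability 8/18 × 10/17 × 9/16 = 720/4896 = 5/34.
There are C(3,1) = 3 such orderings, each equally likely, so P = 3 × 5/34 = 15/34.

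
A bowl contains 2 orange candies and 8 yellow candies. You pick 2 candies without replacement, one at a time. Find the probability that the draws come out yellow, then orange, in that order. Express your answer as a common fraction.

Chain rule:
P = 8/10 × 2/9 = 16/90 = 8/45.

8/45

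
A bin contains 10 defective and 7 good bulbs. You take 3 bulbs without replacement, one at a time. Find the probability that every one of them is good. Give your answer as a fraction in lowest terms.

7/136

P = 7/17 × 6/16 × 5/15 = 210/4080 = 7/136.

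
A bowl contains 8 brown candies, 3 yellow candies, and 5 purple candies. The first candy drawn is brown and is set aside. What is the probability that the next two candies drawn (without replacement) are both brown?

1/5

With the first candy removed, 7 brown remain out of 15.
P = 7/15 × 6/14 = 42/210 = 1/5.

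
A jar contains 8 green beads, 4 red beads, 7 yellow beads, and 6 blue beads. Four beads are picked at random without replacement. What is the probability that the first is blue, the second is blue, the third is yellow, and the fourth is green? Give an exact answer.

7/1265

Each draw changes the counts, so multiply the conditional probabilities along the sequence:
P = 6/25 × 5/24 × 7/23 × 8/22 = 1680/303600 = 7/1265.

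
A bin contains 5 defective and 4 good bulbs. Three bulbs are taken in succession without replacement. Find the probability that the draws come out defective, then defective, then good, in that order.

Multiply the probability of each draw given the previous ones:
P = 5/9 × 4/8 × 4/7 = 80/504 = 10/63.

10/63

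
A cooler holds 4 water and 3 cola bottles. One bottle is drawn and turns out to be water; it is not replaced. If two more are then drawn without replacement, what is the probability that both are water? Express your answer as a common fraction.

1/5

After the first draw, 3 of the remaining 6 bottles are water.
P = 3/6 × 2/5 = 6/30 = 1/5.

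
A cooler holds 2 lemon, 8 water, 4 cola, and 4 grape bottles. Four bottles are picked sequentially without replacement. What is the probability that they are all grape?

P(all grape) = 4/18 × 3/17 × 2/16 × 1/15 = 24/73440 = 1/3060.

1/3060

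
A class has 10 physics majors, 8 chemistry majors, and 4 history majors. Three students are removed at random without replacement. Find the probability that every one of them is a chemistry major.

2/55

P = 8/22 × 7/21 × 6/20 = 336/9240 = 2/55.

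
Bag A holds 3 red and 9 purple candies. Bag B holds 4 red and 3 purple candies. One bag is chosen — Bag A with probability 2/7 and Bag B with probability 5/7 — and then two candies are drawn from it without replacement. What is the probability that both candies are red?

117/539

From Bag A: P(both red) = (3/12)(2/11) = 1/22.
From Bag B: P(both red) = (4/7)(3/6) = 2/7.
Total probability = (2/7)(1/22) + (5/7)(2/7) = 117/539.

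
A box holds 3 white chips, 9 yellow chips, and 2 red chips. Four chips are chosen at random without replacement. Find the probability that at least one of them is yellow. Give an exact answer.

P(no yellow) = 5/14 × 4/13 × 3/12 × 2/11 = 120/24024 = 5/1001.
P(at least one) = 1 − 5/1001 = 996/1001.

996/1001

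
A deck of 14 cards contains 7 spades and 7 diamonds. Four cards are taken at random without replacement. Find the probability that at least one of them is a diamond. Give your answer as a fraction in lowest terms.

138/143

P(no diamonds) = 7/14 × 6/13 × 5/12 × 4/11 = 840/24024 = 5/143.
P(at least one) = 1 − 5/143 = 138/143.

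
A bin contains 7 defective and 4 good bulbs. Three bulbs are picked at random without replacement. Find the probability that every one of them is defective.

7/33

P(all defective) = 7/11 × 6/10 × 5/9 = 210/990 = 7/33.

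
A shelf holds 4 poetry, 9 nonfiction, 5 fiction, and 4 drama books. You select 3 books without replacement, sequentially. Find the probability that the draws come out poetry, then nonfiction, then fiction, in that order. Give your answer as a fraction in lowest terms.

3/154

Chain rule:
P = 4/22 × 9/21 × 5/20 = 180/9240 = 3/154.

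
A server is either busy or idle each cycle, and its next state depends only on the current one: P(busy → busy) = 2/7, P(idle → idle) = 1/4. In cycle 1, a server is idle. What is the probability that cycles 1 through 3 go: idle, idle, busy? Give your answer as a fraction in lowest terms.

3/16

Cycle 1 is given. For each transition, use the conditional probability from the current state:
P(idle | idle) = 1/4; P(busy | idle) = 3/4.
P = 1/4 × 3/4 = 3/16.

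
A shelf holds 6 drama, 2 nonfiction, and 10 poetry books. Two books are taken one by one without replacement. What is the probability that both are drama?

P(every draw is drama) = 6/18 × 5/17 = 30/306 = 5/51.

5/51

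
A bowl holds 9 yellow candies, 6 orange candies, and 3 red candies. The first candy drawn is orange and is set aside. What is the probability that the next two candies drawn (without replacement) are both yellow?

With the first candy removed, 9 yellow remain out of 17.
P = 9/17 × 8/16 = 72/272 = 9/34.

9/34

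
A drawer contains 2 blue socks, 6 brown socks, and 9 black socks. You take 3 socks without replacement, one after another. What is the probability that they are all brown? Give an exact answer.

P(all brown) = 6/17 × 5/16 × 4/15 = 120/4080 = 1/34.

1/34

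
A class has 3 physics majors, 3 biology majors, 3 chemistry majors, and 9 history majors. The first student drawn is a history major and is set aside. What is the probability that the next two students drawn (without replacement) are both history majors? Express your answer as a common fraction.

With the first student removed, 8 history majors remain out of 17.
P = 8/17 × 7/16 = 56/272 = 7/34.

7/34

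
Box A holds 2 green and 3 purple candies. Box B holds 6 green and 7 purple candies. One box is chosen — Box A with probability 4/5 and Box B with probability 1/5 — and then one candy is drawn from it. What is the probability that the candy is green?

From Box A: P(green) = 2/5.
From Box B: P(green) = 6/13.
Total probability = (4/5)(2/5) + (1/5)(6/13) = 134/325.

134/325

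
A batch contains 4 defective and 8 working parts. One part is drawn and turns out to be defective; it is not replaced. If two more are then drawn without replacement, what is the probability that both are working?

28/55

After the first draw, 8 of the remaining 11 parts are working.
P = 8/11 × 7/10 = 56/110 = 28/55.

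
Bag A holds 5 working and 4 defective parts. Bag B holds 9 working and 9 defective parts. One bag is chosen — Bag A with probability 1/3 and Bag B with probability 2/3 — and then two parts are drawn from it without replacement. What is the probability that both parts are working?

From Bag A: P(both working) = (5/9)(4/8) = 5/18.
From Bag B: P(both working) = (9/18)(8/17) = 4/17.
Total probability = (1/3)(5/18) + (2/3)(4/17) = 229/918.

229/918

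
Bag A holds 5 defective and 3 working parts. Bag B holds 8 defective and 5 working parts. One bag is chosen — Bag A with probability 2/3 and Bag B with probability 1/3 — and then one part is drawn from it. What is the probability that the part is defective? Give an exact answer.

97/156

From Bag A: P(defective) = 5/8.
From Bag B: P(defective) = 8/13.
Total probability = (2/3)(5/8) + (1/3)(8/13) = 97/156.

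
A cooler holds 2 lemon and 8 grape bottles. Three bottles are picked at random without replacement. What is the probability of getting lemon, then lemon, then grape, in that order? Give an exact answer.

Chain rule:
P = 2/10 × 1/9 × 8/8 = 16/720 = 1/45.

1/45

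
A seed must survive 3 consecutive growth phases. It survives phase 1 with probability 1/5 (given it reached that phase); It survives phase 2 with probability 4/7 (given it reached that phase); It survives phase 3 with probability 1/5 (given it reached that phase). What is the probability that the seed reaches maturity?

Each stage is reached only if all earlier stages succeed, so
P = 1/5 × 4/7 × 1/5 = 4/175.

4/175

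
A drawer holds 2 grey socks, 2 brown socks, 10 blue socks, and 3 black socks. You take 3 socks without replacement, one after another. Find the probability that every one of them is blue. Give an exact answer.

3/17

P(every draw is blue) = 10/17 × 9/16 × 8/15 = 720/4080 = 3/17.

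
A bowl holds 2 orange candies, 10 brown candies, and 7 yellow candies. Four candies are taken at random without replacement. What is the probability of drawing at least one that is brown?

P(no brown) = 9/19 × 8/18 × 7/17 × 6/16 = 3024/93024 = 21/646.
P(at least one) = 1 − 21/646 = 625/646.

625/646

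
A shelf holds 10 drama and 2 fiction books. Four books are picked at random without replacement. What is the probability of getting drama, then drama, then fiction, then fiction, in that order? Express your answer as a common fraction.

1/66

Each draw changes the counts, so multiply the conditional probabilities along the sequence:
P = 10/12 × 9/11 × 2/10 × 1/9 = 180/11880 = 1/66.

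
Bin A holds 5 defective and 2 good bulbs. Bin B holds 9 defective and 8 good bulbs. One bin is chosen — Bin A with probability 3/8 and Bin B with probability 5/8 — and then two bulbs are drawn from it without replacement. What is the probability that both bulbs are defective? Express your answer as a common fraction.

From Bin A: P(both defective) = (5/7)(4/6) = 10/21.
From Bin B: P(both defective) = (9/17)(8/16) = 9/34.
Total probability = (3/8)(10/21) + (5/8)(9/34) = 655/1904.

655/1904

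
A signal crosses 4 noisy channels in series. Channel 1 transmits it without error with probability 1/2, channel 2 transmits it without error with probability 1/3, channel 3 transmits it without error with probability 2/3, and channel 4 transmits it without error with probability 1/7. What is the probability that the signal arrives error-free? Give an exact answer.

Each stage is reached only if all earlier stages succeed, so
P = 1/2 × 1/3 × 2/3 × 1/7 = 2/126 = 1/63.

1/63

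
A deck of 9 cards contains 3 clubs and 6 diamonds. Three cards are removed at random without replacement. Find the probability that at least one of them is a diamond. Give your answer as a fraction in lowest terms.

P(no diamonds) = 3/9 × 2/8 × 1/7 = 6/504 = 1/84.
P(at least one) = 1 − 1/84 = 83/84.

83/84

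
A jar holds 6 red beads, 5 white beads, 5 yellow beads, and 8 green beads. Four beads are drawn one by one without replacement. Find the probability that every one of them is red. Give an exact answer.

P(all red) = 6/24 × 5/23 × 4/22 × 3/21 = 360/255024 = 5/3542.

5/3542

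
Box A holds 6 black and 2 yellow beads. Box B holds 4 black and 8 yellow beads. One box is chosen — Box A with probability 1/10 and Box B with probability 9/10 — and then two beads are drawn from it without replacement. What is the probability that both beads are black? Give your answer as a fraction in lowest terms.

From Box A: P(both black) = (6/8)(5/7) = 15/28.
From Box B: P(both black) = (4/12)(3/11) = 1/11.
Total probability = (1/10)(15/28) + (9/10)(1/11) = 417/3080.

417/3080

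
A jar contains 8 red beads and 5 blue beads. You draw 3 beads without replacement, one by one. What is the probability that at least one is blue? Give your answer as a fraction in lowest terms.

115/143

P(no blue) = 8/13 × 7/12 × 6/11 = 336/1716 = 28/143.
P(at least one) = 1 − 28/143 = 115/143.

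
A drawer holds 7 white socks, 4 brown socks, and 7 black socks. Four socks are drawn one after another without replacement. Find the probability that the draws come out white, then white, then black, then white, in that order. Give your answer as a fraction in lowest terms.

49/2448

Multiply the probability of each draw given the previous ones:
P = 7/18 × 6/17 × 7/16 × 5/15 = 1470/73440 = 49/2448.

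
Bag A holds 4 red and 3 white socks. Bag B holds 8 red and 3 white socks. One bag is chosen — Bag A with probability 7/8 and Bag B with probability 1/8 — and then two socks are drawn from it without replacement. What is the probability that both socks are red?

From Bag A: P(both red) = (4/7)(3/6) = 2/7.
From Bag B: P(both red) = (8/11)(7/10) = 28/55.
Total probability = (7/8)(2/7) + (1/8)(28/55) = 69/220.

69/220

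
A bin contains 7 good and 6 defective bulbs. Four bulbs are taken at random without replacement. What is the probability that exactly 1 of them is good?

28/143

One ordering (good drawn first) has probability 7/13 × 6/12 × 5/11 × 4/10 = 840/17160 = 7/143.
There are C(4,1) = 4 such orderings, each equally likely, so P = 4 × 7/143 = 28/143.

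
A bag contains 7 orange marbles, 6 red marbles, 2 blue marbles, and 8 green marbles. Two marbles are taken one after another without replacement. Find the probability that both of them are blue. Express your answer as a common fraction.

P(all blue) = 2/23 × 1/22 = 2/506 = 1/253.

1/253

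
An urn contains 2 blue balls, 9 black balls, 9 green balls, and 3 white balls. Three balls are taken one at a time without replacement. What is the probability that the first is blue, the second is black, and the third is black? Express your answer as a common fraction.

24/1771

Chain rule:
P = 2/23 × 9/22 × 8/21 = 144/10626 = 24/1771.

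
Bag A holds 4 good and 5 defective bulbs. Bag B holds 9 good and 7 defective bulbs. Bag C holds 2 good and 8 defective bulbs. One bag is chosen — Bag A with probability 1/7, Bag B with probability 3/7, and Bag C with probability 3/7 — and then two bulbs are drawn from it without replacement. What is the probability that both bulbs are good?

From Bag A: P(both good) = (4/9)(3/8) = 1/6.
From Bag B: P(both good) = (9/16)(8/15) = 3/10.
From Bag C: P(both good) = (2/10)(1/9) = 1/45.
Total probability = (1/7)(1/6) + (3/7)(3/10) + (3/7)(1/45) = 17/105.

17/105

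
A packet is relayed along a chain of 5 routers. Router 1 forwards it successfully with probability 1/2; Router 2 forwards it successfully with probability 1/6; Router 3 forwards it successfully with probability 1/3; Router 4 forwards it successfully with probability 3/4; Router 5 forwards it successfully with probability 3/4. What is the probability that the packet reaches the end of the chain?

Multiplying along the chain,
P = 1/2 × 1/6 × 1/3 × 3/4 × 3/4 = 9/576 = 1/64.

1/64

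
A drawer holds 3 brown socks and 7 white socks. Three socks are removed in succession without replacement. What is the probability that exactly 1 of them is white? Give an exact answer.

One ordering (white drawn first) has probability 7/10 × 3/9 × 2/8 = 42/720 = 7/120.
There are C(3,1) = 3 such orderings, each equally likely, so P = 3 × 7/120 = 7/40.

7/40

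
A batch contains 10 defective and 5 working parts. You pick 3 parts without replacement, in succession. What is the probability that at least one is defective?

P(no defective) = 5/15 × 4/14 × 3/13 = 60/2730 = 2/91.
P(at least one) = 1 − 2/91 = 89/91.

89/91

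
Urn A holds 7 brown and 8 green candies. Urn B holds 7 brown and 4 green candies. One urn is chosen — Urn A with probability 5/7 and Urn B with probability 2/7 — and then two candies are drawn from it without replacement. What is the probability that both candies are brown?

From Urn A: P(both brown) = (7/15)(6/14) = 1/5.
From Urn B: P(both brown) = (7/11)(6/10) = 21/55.
Total probability = (5/7)(1/5) + (2/7)(21/55) = 97/385.

97/385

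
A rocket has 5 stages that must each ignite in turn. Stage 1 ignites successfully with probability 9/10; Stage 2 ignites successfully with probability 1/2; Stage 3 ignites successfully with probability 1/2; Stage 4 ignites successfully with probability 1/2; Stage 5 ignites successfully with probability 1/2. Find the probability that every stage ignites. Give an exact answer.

9/160

Each stage is reached only if all earlier stages succeed, so
P = 9/10 × 1/2 × 1/2 × 1/2 × 1/2 = 9/160.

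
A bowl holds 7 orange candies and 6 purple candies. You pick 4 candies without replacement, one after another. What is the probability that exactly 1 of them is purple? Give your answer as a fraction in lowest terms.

One ordering (purple drawn first) has probability 6/13 × 7/12 × 6/11 × 5/10 = 1260/17160 = 21/286.
There are C(4,1) = 4 such orderings, each equally likely, so P = 4 × 21/286 = 42/143.

42/143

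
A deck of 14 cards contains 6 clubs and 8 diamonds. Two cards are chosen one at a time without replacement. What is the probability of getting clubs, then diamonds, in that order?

24/91

Multiply the probability of each draw given the previous ones:
P = 6/14 × 8/13 = 48/182 = 24/91.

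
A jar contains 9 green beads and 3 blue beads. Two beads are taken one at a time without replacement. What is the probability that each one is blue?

1/22

P(all blue) = 3/12 × 2/11 = 6/132 = 1/22.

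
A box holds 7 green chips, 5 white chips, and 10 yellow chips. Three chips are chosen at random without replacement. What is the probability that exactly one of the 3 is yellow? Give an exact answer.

3/7

One ordering (yellow drawn first) has probability 10/22 × 12/21 × 11/20 = 1320/9240 = 1/7.
There are C(3,1) = 3 such orderings, each equally likely, so P = 3 × 1/7 = 3/7.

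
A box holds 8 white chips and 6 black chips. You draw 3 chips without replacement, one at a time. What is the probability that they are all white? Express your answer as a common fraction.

P(every draw is white) = 8/14 × 7/13 × 6/12 = 336/2184 = 2/13.

2/13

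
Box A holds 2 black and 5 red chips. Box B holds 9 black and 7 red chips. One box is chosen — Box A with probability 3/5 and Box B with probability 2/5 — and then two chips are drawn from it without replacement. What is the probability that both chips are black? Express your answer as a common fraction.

From Box A: P(both black) = (2/7)(1/6) = 1/21.
From Box B: P(both black) = (9/16)(8/15) = 3/10.
Total probability = (3/5)(1/21) + (2/5)(3/10) = 26/175.

26/175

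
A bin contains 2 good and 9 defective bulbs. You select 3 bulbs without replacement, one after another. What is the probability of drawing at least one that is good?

27/55

P(no good) = 9/11 × 8/10 × 7/9 = 504/990 = 28/55.
P(at least one) = 1 − 28/55 = 27/55.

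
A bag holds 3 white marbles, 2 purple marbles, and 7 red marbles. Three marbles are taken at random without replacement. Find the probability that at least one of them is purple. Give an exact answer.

P(no purple) = 10/12 × 9/11 × 8/10 = 720/1320 = 6/11.
P(at least one) = 1 − 6/11 = 5/11.

5/11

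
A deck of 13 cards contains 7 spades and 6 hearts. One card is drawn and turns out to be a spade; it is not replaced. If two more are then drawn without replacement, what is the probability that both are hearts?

5/22

With the first card removed, 6 hearts remain out of 12.
P = 6/12 × 5/11 = 30/132 = 5/22.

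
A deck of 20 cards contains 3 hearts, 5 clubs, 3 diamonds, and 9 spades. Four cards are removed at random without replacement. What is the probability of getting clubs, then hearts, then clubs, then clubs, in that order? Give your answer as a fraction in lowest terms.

1/646

Multiply the probability of each draw given the previous ones:
P = 5/20 × 3/19 × 4/18 × 3/17 = 180/116280 = 1/646.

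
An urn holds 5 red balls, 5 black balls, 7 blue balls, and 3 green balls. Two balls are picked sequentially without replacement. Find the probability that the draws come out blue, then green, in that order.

21/380

Each draw changes the counts, so multiply the conditional probabilities along the sequence:
P = 7/20 × 3/19 = 21/380.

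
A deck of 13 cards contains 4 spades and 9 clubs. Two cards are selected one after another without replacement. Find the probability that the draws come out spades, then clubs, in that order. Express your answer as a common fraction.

3/13

Multiply the probability of each draw given the previous ones:
P = 4/13 × 9/12 = 36/156 = 3/13.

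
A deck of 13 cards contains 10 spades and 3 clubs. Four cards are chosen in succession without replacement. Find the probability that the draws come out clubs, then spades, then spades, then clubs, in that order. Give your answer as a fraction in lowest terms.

9/286

Each draw changes the counts, so multiply the conditional probabilities along the sequence:
P = 3/13 × 10/12 × 9/11 × 2/10 = 540/17160 = 9/286.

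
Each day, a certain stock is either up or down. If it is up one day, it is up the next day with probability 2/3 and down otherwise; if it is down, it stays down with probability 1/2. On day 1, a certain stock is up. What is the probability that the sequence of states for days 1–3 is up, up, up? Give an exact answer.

4/9

Day 1 is given. For each transition, use the conditional probability from the current state:
P(up | up) = 2/3; P(up | up) = 2/3.
P = 2/3 × 2/3 = 4/9.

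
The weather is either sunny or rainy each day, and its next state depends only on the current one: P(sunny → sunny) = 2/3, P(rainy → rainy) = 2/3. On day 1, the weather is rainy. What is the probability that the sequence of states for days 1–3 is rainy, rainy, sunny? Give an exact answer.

2/9

Day 1 is given. For each transition, use the conditional probability from the current state:
P(rainy | rainy) = 2/3; P(sunny | rainy) = 1/3.
P = 2/3 × 1/3 = 2/9.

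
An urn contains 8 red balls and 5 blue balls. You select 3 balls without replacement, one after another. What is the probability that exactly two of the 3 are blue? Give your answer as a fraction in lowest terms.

One ordering (blue drawn first) has probability 5/13 × 4/12 × 8/11 = 160/1716 = 40/429.
There are C(3,2) = 3 such orderings, each equally likely, so P = 3 × 40/429 = 40/143.

40/143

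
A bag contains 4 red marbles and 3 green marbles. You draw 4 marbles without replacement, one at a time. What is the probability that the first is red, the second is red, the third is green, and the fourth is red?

3/35

Multiply the probability of each draw given the previous ones:
P = 4/7 × 3/6 × 3/5 × 2/4 = 72/840 = 3/35.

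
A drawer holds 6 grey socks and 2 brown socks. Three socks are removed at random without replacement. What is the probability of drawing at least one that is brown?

P(no brown) = 6/8 × 5/7 × 4/6 = 120/336 = 5/14.
P(at least one) = 1 − 5/14 = 9/14.

9/14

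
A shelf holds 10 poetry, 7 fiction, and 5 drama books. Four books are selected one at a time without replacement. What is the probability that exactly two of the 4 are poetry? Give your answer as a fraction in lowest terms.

One ordering (poetry drawn first) has probability 10/22 × 9/21 × 12/20 × 11/19 = 11880/175560 = 9/133.
There are C(4,2) = 6 such orderings, each equally likely, so P = 6 × 9/133 = 54/133.

54/133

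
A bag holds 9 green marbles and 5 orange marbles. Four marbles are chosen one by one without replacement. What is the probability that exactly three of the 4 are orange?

One ordering (orange drawn first) has probability 5/14 × 4/13 × 3/12 × 9/11 = 540/24024 = 45/2002.
There are C(4,3) = 4 such orderings, each equally likely, so P = 4 × 45/2002 = 90/1001.

90/1001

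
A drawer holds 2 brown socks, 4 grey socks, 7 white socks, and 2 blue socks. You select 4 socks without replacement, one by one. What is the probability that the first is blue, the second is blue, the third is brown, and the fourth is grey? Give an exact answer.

Each draw changes the counts, so multiply the conditional probabilities along the sequence:
P = 2/15 × 1/14 × 2/13 × 4/12 = 16/32760 = 2/4095.

2/4095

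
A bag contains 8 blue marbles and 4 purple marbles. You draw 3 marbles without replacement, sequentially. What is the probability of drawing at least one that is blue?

54/55

P(no blue) = 4/12 × 3/11 × 2/10 = 24/1320 = 1/55.
P(at least one) = 1 − 1/55 = 54/55.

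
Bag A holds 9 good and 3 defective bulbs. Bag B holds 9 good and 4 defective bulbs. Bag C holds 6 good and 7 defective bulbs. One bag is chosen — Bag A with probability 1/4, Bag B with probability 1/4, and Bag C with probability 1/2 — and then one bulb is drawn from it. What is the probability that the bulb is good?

123/208

From Bag A: P(good) = 9/12.
From Bag B: P(good) = 9/13.
From Bag C: P(good) = 6/13.
Total probability = (1/4)(9/12) + (1/4)(9/13) + (1/2)(6/13) = 123/208.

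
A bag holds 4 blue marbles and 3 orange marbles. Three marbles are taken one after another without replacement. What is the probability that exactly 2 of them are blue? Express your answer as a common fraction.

One ordering (blue drawn first) has probability 4/7 × 3/6 × 3/5 = 36/210 = 6/35.
There are C(3,2) = 3 such orderings, each equally likely, so P = 3 × 6/35 = 18/35.

18/35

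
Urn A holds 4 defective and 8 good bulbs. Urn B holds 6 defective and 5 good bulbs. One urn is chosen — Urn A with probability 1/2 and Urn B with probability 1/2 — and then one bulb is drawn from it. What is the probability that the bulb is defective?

From Urn A: P(defective) = 4/12.
From Urn B: P(defective) = 6/11.
Total probability = (1/2)(4/12) + (1/2)(6/11) = 29/66.

29/66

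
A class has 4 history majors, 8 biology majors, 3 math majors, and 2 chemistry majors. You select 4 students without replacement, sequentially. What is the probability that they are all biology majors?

P(all biology majors) = 8/17 × 7/16 × 6/15 × 5/14 = 1680/57120 = 1/34.

1/34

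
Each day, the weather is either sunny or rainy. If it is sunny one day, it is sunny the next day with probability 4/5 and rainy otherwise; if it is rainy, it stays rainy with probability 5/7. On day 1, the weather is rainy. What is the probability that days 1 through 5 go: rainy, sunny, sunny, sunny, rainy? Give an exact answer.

Day 1 is given. For each transition, use the conditional probability from the current state:
P(sunny | rainy) = 2/7; P(sunny | sunny) = 4/5; P(sunny | sunny) = 4/5; P(rainy | sunny) = 1/5.
P = 2/7 × 4/5 × 4/5 × 1/5 = 32/875.

32/875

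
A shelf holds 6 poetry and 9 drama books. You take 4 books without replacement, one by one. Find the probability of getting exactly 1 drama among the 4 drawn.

12/91

One ordering (drama drawn first) has probability 9/15 × 6/14 × 5/13 × 4/12 = 1080/32760 = 3/91.
There are C(4,1) = 4 such orderings, each equally likely, so P = 4 × 3/91 = 12/91.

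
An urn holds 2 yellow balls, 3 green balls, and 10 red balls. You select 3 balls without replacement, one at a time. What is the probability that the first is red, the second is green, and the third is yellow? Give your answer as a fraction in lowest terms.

Chain rule:
P = 10/15 × 3/14 × 2/13 = 60/2730 = 2/91.

2/91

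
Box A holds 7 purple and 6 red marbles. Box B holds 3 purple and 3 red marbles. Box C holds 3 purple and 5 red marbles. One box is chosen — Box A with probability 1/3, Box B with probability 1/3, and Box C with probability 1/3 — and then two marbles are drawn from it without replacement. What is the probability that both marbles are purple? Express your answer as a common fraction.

1049/5460

From Box A: P(both purple) = (7/13)(6/12) = 7/26.
From Box B: P(both purple) = (3/6)(2/5) = 1/5.
From Box C: P(both purple) = (3/8)(2/7) = 3/28.
Total probability = (1/3)(7/26) + (1/3)(1/5) + (1/3)(3/28) = 1049/5460.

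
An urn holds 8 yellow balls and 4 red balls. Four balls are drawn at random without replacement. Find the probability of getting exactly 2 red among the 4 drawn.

One ordering (red drawn first) has probability 4/12 × 3/11 × 8/10 × 7/9 = 672/11880 = 28/495.
There are C(4,2) = 6 such orderings, each equally likely, so P = 6 × 28/495 = 56/165.

56/165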